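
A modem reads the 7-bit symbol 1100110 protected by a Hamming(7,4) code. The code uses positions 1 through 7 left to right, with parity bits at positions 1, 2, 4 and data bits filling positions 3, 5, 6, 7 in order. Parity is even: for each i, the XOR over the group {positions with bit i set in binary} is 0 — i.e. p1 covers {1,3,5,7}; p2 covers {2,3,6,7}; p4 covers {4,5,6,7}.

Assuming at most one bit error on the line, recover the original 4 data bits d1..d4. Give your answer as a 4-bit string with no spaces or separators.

s1 (pos 1,3,5,7): 1⊕0⊕1⊕0 = 0
s2 (pos 2,3,6,7): 1⊕0⊕1⊕0 = 0
s4 (pos 4,5,6,7): 0⊕1⊕1⊕0 = 0
Syndrome s4…s1 = 000 → no error.
Read data bits from positions 3,5,6,7: 0110

0110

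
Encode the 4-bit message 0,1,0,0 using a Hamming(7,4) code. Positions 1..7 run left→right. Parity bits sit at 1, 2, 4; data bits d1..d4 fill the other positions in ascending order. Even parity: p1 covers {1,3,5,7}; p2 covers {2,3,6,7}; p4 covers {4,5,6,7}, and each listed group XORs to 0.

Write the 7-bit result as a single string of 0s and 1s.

Place data at non-parity positions: p1 p2 0 p4 1 0 0
p1 (pos 1,3,5,7): XOR of data positions = 0⊕1⊕0 = 1
p2 (pos 2,3,6,7): XOR of data positions = 0⊕0⊕0 = 0
p4 (pos 4,5,6,7): XOR of data positions = 1⊕0⊕0 = 1
Codeword: 1001100

1001100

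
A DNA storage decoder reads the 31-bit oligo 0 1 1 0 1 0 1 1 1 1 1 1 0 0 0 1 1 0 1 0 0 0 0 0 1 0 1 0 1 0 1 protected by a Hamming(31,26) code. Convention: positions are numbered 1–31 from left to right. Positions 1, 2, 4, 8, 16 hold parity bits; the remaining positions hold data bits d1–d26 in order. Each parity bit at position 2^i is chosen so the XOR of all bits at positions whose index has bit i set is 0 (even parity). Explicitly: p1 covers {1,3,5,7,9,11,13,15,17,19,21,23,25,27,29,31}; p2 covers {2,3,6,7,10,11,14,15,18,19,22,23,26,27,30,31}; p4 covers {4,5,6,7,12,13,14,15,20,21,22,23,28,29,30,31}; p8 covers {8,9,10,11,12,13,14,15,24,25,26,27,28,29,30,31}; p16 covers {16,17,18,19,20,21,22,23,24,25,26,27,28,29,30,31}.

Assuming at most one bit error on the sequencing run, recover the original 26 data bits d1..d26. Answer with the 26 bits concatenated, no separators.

11011111000101000001010001

s1 (pos 1,3,5,7,9,11,13,15,17,19,21,23,25,27,29,31): 0⊕1⊕1⊕1⊕1⊕1⊕0⊕0⊕1⊕1⊕0⊕0⊕1⊕1⊕1⊕1 = 1
s2 (pos 2,3,6,7,10,11,14,15,18,19,22,23,26,27,30,31): 1⊕1⊕0⊕1⊕1⊕1⊕0⊕0⊕0⊕1⊕0⊕0⊕0⊕1⊕0⊕1 = 0
s4 (pos 4,5,6,7,12,13,14,15,20,21,22,23,28,29,30,31): 0⊕1⊕0⊕1⊕1⊕0⊕0⊕0⊕0⊕0⊕0⊕0⊕0⊕1⊕0⊕1 = 1
s8 (pos 8,9,10,11,12,13,14,15,24,25,26,27,28,29,30,31): 1⊕1⊕1⊕1⊕1⊕0⊕0⊕0⊕0⊕1⊕0⊕1⊕0⊕1⊕0⊕1 = 1
s16 (pos 16,17,18,19,20,21,22,23,24,25,26,27,28,29,30,31): 1⊕1⊕0⊕1⊕0⊕0⊕0⊕0⊕0⊕1⊕0⊕1⊕0⊕1⊕0⊕1 = 1
Syndrome s16…s1 = 11101 → error at position 29.
Flip position 29: 0110101111110001101000001010101 → 0110101111110001101000001010001
Read data bits from positions 3,5,6,7,9,10,11,12,13,14,15,17,18,19,20,21,22,23,24,25,26,27,28,29,30,31: 11011111000101000001010001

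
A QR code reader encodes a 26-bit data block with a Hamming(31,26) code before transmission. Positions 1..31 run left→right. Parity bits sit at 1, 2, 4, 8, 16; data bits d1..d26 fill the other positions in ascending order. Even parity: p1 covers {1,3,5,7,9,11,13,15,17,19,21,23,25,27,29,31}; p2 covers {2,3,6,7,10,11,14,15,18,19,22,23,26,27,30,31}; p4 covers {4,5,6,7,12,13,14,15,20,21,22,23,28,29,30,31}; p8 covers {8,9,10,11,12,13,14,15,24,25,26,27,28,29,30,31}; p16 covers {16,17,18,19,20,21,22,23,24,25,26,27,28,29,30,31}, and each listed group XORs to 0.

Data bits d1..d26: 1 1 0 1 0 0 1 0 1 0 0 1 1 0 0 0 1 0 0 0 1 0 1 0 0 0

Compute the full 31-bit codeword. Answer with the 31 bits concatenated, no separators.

0011101000101001110001000101000

Place data at non-parity positions: p1 p2 1 p4 1 0 1 p8 0 0 1 0 1 0 0 p16 1 1 0 0 0 1 0 0 0 1 0 1 0 0 0
p1 (pos 1,3,5,7,9,11,13,15,17,19,21,23,25,27,29,31): XOR of data positions = 1⊕1⊕1⊕0⊕1⊕1⊕0⊕1⊕0⊕0⊕0⊕0⊕0⊕0⊕0 = 0
p2 (pos 2,3,6,7,10,11,14,15,18,19,22,23,26,27,30,31): XOR of data positions = 1⊕0⊕1⊕0⊕1⊕0⊕0⊕1⊕0⊕1⊕0⊕1⊕0⊕0⊕0 = 0
p4 (pos 4,5,6,7,12,13,14,15,20,21,22,23,28,29,30,31): XOR of data positions = 1⊕0⊕1⊕0⊕1⊕0⊕0⊕0⊕0⊕1⊕0⊕1⊕0⊕0⊕0 = 1
p8 (pos 8,9,10,11,12,13,14,15,24,25,26,27,28,29,30,31): XOR of data positions = 0⊕0⊕1⊕0⊕1⊕0⊕0⊕0⊕0⊕1⊕0⊕1⊕0⊕0⊕0 = 0
p16 (pos 16,17,18,19,20,21,22,23,24,25,26,27,28,29,30,31): XOR of data positions = 1⊕1⊕0⊕0⊕0⊕1⊕0⊕0⊕0⊕1⊕0⊕1⊕0⊕0⊕0 = 1
Codeword: 0011101000101001110001000101000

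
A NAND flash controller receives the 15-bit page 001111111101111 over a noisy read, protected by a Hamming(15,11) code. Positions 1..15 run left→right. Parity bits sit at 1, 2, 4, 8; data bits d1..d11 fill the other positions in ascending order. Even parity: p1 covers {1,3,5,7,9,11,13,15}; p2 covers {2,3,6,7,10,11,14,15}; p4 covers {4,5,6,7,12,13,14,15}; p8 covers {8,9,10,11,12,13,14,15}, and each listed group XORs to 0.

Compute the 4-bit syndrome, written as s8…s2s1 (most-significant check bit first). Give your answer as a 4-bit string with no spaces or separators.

1000

s1 (pos 1,3,5,7,9,11,13,15): 0⊕1⊕1⊕1⊕1⊕0⊕1⊕1 = 0
s2 (pos 2,3,6,7,10,11,14,15): 0⊕1⊕1⊕1⊕1⊕0⊕1⊕1 = 0
s4 (pos 4,5,6,7,12,13,14,15): 1⊕1⊕1⊕1⊕1⊕1⊕1⊕1 = 0
s8 (pos 8,9,10,11,12,13,14,15): 1⊕1⊕1⊕0⊕1⊕1⊕1⊕1 = 1
Syndrome s8…s1 = 1000 → error at position 8.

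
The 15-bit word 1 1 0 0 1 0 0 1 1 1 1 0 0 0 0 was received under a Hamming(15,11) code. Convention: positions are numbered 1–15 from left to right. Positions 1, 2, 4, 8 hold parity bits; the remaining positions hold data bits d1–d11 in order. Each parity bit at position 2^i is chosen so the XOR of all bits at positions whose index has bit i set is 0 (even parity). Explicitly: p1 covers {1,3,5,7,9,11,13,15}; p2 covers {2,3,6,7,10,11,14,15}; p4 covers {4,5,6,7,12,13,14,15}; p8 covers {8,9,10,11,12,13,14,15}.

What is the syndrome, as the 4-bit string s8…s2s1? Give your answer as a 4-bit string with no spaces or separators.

0110

s1 (pos 1,3,5,7,9,11,13,15): 1⊕0⊕1⊕0⊕1⊕1⊕0⊕0 = 0
s2 (pos 2,3,6,7,10,11,14,15): 1⊕0⊕0⊕0⊕1⊕1⊕0⊕0 = 1
s4 (pos 4,5,6,7,12,13,14,15): 0⊕1⊕0⊕0⊕0⊕0⊕0⊕0 = 1
s8 (pos 8,9,10,11,12,13,14,15): 1⊕1⊕1⊕1⊕0⊕0⊕0⊕0 = 0
Syndrome s8…s1 = 0110 → error at position 6.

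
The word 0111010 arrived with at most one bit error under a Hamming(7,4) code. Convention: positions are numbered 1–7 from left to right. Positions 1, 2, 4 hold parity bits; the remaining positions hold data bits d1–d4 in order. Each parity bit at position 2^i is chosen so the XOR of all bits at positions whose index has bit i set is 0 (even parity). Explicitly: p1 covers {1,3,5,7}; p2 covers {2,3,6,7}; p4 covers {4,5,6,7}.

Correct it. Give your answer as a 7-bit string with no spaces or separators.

0101010

s1 (pos 1,3,5,7): 0⊕1⊕0⊕0 = 1
s2 (pos 2,3,6,7): 1⊕1⊕1⊕0 = 1
s4 (pos 4,5,6,7): 1⊕0⊕1⊕0 = 0
Syndrome s4…s1 = 011 → error at position 3.
Flip position 3: 0111010 → 0101010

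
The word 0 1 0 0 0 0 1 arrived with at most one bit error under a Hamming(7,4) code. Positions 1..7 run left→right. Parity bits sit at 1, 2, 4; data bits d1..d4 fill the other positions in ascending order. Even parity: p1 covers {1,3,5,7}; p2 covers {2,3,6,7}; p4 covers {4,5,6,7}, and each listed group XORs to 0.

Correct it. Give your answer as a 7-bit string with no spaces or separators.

s1 (pos 1,3,5,7): 0⊕0⊕0⊕1 = 1
s2 (pos 2,3,6,7): 1⊕0⊕0⊕1 = 0
s4 (pos 4,5,6,7): 0⊕0⊕0⊕1 = 1
Syndrome s4…s1 = 101 → error at position 5.
Flip position 5: 0100001 → 0100101

0100101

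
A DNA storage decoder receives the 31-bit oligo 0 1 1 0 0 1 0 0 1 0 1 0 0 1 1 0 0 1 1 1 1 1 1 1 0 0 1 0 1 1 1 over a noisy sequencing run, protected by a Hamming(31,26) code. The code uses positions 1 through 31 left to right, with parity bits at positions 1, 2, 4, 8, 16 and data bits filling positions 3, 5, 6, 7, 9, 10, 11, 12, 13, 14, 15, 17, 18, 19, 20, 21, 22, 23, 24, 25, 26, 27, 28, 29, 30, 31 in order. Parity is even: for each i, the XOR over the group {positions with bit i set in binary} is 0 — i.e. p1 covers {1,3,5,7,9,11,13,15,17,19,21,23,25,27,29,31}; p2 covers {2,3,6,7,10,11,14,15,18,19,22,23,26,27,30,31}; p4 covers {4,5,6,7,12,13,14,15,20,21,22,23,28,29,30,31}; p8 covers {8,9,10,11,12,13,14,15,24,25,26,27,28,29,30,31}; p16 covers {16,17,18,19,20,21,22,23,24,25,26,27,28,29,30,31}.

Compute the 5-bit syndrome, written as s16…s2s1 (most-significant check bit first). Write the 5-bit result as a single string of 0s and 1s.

11010

s1 (pos 1,3,5,7,9,11,13,15,17,19,21,23,25,27,29,31): 0⊕1⊕0⊕0⊕1⊕1⊕0⊕1⊕0⊕1⊕1⊕1⊕0⊕1⊕1⊕1 = 0
s2 (pos 2,3,6,7,10,11,14,15,18,19,22,23,26,27,30,31): 1⊕1⊕1⊕0⊕0⊕1⊕1⊕1⊕1⊕1⊕1⊕1⊕0⊕1⊕1⊕1 = 1
s4 (pos 4,5,6,7,12,13,14,15,20,21,22,23,28,29,30,31): 0⊕0⊕1⊕0⊕0⊕0⊕1⊕1⊕1⊕1⊕1⊕1⊕0⊕1⊕1⊕1 = 0
s8 (pos 8,9,10,11,12,13,14,15,24,25,26,27,28,29,30,31): 0⊕1⊕0⊕1⊕0⊕0⊕1⊕1⊕1⊕0⊕0⊕1⊕0⊕1⊕1⊕1 = 1
s16 (pos 16,17,18,19,20,21,22,23,24,25,26,27,28,29,30,31): 0⊕0⊕1⊕1⊕1⊕1⊕1⊕1⊕1⊕0⊕0⊕1⊕0⊕1⊕1⊕1 = 1
Syndrome s16…s1 = 11010 → error at position 26.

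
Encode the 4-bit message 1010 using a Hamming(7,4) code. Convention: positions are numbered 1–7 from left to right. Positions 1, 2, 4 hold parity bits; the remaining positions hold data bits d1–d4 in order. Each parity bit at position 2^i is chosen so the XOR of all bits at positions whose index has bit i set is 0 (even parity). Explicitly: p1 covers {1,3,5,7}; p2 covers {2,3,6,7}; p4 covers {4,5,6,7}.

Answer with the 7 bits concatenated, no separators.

1011010

Place data at non-parity positions: p1 p2 1 p4 0 1 0
p1 (pos 1,3,5,7): XOR of data positions = 1⊕0⊕0 = 1
p2 (pos 2,3,6,7): XOR of data positions = 1⊕1⊕0 = 0
p4 (pos 4,5,6,7): XOR of data positions = 0⊕1⊕0 = 1
Codeword: 1011010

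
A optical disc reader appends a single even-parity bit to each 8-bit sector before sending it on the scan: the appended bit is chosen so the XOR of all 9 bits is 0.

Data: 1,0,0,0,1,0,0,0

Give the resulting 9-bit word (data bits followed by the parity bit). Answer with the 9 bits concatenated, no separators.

XOR of the 8 data bits: 1⊕0⊕0⊕0⊕1⊕0⊕0⊕0 = 0
Parity bit = 0 (so all 9 bits XOR to 0).

100010000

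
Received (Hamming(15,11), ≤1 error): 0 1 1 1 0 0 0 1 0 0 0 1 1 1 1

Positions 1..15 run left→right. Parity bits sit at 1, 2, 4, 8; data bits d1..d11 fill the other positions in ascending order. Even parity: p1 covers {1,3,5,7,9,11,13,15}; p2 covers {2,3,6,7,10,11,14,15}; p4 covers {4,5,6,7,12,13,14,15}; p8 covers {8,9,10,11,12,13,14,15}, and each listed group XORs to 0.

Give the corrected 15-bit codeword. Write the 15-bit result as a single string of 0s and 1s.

s1 (pos 1,3,5,7,9,11,13,15): 0⊕1⊕0⊕0⊕0⊕0⊕1⊕1 = 1
s2 (pos 2,3,6,7,10,11,14,15): 1⊕1⊕0⊕0⊕0⊕0⊕1⊕1 = 0
s4 (pos 4,5,6,7,12,13,14,15): 1⊕0⊕0⊕0⊕1⊕1⊕1⊕1 = 1
s8 (pos 8,9,10,11,12,13,14,15): 1⊕0⊕0⊕0⊕1⊕1⊕1⊕1 = 1
Syndrome s8…s1 = 1101 → error at position 13.
Flip position 13: 011100010001111 → 011100010001011

011100010001011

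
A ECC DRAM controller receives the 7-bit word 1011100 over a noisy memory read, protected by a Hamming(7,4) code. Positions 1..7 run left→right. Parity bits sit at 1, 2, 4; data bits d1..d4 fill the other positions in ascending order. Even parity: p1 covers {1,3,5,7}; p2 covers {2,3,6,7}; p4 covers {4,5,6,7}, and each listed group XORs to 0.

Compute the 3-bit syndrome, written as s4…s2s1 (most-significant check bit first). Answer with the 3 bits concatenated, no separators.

011

s1 (pos 1,3,5,7): 1⊕1⊕1⊕0 = 1
s2 (pos 2,3,6,7): 0⊕1⊕0⊕0 = 1
s4 (pos 4,5,6,7): 1⊕1⊕0⊕0 = 0
Syndrome s4…s1 = 011 → error at position 3.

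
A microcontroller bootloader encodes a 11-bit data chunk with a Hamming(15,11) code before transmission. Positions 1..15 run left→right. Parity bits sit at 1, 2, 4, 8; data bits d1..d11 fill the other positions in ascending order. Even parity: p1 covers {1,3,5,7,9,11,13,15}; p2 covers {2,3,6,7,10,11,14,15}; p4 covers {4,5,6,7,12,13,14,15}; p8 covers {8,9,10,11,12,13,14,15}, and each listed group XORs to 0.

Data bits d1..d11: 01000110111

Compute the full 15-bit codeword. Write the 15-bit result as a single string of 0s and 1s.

000010010110111

Place data at non-parity positions: p1 p2 0 p4 1 0 0 p8 0 1 1 0 1 1 1
p1 (pos 1,3,5,7,9,11,13,15): XOR of data positions = 0⊕1⊕0⊕0⊕1⊕1⊕1 = 0
p2 (pos 2,3,6,7,10,11,14,15): XOR of data positions = 0⊕0⊕0⊕1⊕1⊕1⊕1 = 0
p4 (pos 4,5,6,7,12,13,14,15): XOR of data positions = 1⊕0⊕0⊕0⊕1⊕1⊕1 = 0
p8 (pos 8,9,10,11,12,13,14,15): XOR of data positions = 0⊕1⊕1⊕0⊕1⊕1⊕1 = 1
Codeword: 000010010110111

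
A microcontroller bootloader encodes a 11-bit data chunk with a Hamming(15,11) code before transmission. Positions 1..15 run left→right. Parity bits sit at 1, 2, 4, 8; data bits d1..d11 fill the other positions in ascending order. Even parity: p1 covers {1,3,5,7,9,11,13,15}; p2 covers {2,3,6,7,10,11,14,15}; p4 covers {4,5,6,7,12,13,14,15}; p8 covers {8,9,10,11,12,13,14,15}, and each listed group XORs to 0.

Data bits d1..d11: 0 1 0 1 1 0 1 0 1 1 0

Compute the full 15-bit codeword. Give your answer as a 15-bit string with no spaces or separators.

110010101010110

Place data at non-parity positions: p1 p2 0 p4 1 0 1 p8 1 0 1 0 1 1 0
p1 (pos 1,3,5,7,9,11,13,15): XOR of data positions = 0⊕1⊕1⊕1⊕1⊕1⊕0 = 1
p2 (pos 2,3,6,7,10,11,14,15): XOR of data positions = 0⊕0⊕1⊕0⊕1⊕1⊕0 = 1
p4 (pos 4,5,6,7,12,13,14,15): XOR of data positions = 1⊕0⊕1⊕0⊕1⊕1⊕0 = 0
p8 (pos 8,9,10,11,12,13,14,15): XOR of data positions = 1⊕0⊕1⊕0⊕1⊕1⊕0 = 0
Codeword: 110010101010110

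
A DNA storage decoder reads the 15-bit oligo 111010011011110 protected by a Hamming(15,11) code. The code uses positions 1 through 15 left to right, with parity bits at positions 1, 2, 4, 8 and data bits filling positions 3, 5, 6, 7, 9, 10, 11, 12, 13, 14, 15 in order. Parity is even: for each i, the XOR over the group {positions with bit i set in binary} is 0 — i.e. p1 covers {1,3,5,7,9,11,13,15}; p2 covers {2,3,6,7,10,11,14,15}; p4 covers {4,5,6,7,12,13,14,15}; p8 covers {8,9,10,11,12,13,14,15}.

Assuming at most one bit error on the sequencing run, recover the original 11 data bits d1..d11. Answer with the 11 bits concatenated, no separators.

11001011110

s1 (pos 1,3,5,7,9,11,13,15): 1⊕1⊕1⊕0⊕1⊕1⊕1⊕0 = 0
s2 (pos 2,3,6,7,10,11,14,15): 1⊕1⊕0⊕0⊕0⊕1⊕1⊕0 = 0
s4 (pos 4,5,6,7,12,13,14,15): 0⊕1⊕0⊕0⊕1⊕1⊕1⊕0 = 0
s8 (pos 8,9,10,11,12,13,14,15): 1⊕1⊕0⊕1⊕1⊕1⊕1⊕0 = 0
Syndrome s8…s1 = 0000 → no error.
Read data bits from positions 3,5,6,7,9,10,11,12,13,14,15: 11001011110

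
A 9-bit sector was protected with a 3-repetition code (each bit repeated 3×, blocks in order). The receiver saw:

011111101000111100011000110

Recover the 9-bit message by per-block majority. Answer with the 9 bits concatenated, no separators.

Block 1 (011): 2 ones → 1
Block 2 (111): 3 ones → 1
Block 3 (101): 2 ones → 1
Block 4 (000): 0 ones → 0
Block 5 (111): 3 ones → 1
Block 6 (100): 1 one → 0
Block 7 (011): 2 ones → 1
Block 8 (000): 0 ones → 0
Block 9 (110): 2 ones → 1

111010101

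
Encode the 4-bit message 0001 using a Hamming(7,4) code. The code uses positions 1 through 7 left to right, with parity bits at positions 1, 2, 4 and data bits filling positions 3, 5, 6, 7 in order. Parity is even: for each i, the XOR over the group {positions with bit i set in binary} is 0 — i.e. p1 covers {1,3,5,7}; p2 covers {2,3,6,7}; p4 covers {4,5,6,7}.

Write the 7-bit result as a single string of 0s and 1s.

Place data at non-parity positions: p1 p2 0 p4 0 0 1
p1 (pos 1,3,5,7): XOR of data positions = 0⊕0⊕1 = 1
p2 (pos 2,3,6,7): XOR of data positions = 0⊕0⊕1 = 1
p4 (pos 4,5,6,7): XOR of data positions = 0⊕0⊕1 = 1
Codeword: 1101001

1101001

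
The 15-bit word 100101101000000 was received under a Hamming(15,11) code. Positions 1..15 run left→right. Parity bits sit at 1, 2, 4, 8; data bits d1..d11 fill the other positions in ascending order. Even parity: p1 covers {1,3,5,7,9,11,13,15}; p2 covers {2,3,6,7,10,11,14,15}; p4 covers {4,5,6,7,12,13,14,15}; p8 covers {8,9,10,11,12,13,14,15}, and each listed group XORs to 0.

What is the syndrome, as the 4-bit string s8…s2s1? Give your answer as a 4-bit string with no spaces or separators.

s1 (pos 1,3,5,7,9,11,13,15): 1⊕0⊕0⊕1⊕1⊕0⊕0⊕0 = 1
s2 (pos 2,3,6,7,10,11,14,15): 0⊕0⊕1⊕1⊕0⊕0⊕0⊕0 = 0
s4 (pos 4,5,6,7,12,13,14,15): 1⊕0⊕1⊕1⊕0⊕0⊕0⊕0 = 1
s8 (pos 8,9,10,11,12,13,14,15): 0⊕1⊕0⊕0⊕0⊕0⊕0⊕0 = 1
Syndrome s8…s1 = 1101 → error at position 13.

1101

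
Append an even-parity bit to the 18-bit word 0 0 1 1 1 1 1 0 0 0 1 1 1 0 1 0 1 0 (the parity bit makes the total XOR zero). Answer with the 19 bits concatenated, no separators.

0011111000111010100

XOR of the 18 data bits: 0⊕0⊕1⊕1⊕1⊕1⊕1⊕0⊕0⊕0⊕1⊕1⊕1⊕0⊕1⊕0⊕1⊕0 = 0
Parity bit = 0 (so all 19 bits XOR to 0).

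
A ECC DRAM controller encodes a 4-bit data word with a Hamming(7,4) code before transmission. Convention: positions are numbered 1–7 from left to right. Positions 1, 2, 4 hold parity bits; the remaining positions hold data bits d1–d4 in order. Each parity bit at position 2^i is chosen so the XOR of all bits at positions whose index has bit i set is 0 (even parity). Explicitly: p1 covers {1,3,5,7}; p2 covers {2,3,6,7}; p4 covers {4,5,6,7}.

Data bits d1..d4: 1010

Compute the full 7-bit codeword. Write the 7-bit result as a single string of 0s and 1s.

1011010

Place data at non-parity positions: p1 p2 1 p4 0 1 0
p1 (pos 1,3,5,7): XOR of data positions = 1⊕0⊕0 = 1
p2 (pos 2,3,6,7): XOR of data positions = 1⊕1⊕0 = 0
p4 (pos 4,5,6,7): XOR of data positions = 0⊕1⊕0 = 1
Codeword: 1011010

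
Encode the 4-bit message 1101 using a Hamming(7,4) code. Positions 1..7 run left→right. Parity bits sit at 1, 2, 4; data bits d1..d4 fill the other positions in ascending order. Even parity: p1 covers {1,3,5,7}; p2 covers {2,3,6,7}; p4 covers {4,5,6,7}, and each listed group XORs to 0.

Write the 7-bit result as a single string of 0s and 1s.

Place data at non-parity positions: p1 p2 1 p4 1 0 1
p1 (pos 1,3,5,7): XOR of data positions = 1⊕1⊕1 = 1
p2 (pos 2,3,6,7): XOR of data positions = 1⊕0⊕1 = 0
p4 (pos 4,5,6,7): XOR of data positions = 1⊕0⊕1 = 0
Codeword: 1010101

1010101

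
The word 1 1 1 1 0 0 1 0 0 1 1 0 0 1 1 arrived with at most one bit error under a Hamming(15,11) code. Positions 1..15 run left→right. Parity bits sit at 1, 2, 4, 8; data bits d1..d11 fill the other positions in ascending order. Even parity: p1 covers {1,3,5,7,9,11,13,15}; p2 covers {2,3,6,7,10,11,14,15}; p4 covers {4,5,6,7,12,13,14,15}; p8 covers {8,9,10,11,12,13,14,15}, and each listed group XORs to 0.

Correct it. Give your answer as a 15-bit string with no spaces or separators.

110100100110011

s1 (pos 1,3,5,7,9,11,13,15): 1⊕1⊕0⊕1⊕0⊕1⊕0⊕1 = 1
s2 (pos 2,3,6,7,10,11,14,15): 1⊕1⊕0⊕1⊕1⊕1⊕1⊕1 = 1
s4 (pos 4,5,6,7,12,13,14,15): 1⊕0⊕0⊕1⊕0⊕0⊕1⊕1 = 0
s8 (pos 8,9,10,11,12,13,14,15): 0⊕0⊕1⊕1⊕0⊕0⊕1⊕1 = 0
Syndrome s8…s1 = 0011 → error at position 3.
Flip position 3: 111100100110011 → 110100100110011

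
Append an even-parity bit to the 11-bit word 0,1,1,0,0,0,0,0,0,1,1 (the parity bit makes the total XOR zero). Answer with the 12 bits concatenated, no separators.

XOR of the 11 data bits: 0⊕1⊕1⊕0⊕0⊕0⊕0⊕0⊕0⊕1⊕1 = 0
Parity bit = 0 (so all 12 bits XOR to 0).

011000000110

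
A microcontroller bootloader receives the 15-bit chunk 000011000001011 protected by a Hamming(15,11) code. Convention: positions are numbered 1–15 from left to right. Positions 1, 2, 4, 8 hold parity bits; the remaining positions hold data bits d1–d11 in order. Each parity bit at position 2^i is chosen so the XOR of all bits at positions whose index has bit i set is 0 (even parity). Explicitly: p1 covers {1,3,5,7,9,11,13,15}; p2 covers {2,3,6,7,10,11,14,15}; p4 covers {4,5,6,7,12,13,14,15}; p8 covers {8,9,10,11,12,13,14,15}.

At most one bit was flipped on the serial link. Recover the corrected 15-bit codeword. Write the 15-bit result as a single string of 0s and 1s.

000011000001001

s1 (pos 1,3,5,7,9,11,13,15): 0⊕0⊕1⊕0⊕0⊕0⊕0⊕1 = 0
s2 (pos 2,3,6,7,10,11,14,15): 0⊕0⊕1⊕0⊕0⊕0⊕1⊕1 = 1
s4 (pos 4,5,6,7,12,13,14,15): 0⊕1⊕1⊕0⊕1⊕0⊕1⊕1 = 1
s8 (pos 8,9,10,11,12,13,14,15): 0⊕0⊕0⊕0⊕1⊕0⊕1⊕1 = 1
Syndrome s8…s1 = 1110 → error at position 14.
Flip position 14: 000011000001011 → 000011000001001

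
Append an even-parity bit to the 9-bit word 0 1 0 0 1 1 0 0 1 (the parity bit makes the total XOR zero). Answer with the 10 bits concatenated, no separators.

XOR of the 9 data bits: 0⊕1⊕0⊕0⊕1⊕1⊕0⊕0⊕1 = 0
Parity bit = 0 (so all 10 bits XOR to 0).

0100110010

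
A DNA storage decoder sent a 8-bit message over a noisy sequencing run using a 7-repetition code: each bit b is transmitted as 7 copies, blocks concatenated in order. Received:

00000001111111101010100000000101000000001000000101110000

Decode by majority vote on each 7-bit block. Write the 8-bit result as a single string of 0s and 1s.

01100000

Block 1 (0000000): 0 ones → 0
Block 2 (1111111): 7 ones → 1
Block 3 (1010101): 4 ones → 1
Block 4 (0000000): 0 ones → 0
Block 5 (0101000): 2 ones → 0
Block 6 (0000010): 1 one → 0
Block 7 (0000010): 1 one → 0
Block 8 (1110000): 3 ones → 0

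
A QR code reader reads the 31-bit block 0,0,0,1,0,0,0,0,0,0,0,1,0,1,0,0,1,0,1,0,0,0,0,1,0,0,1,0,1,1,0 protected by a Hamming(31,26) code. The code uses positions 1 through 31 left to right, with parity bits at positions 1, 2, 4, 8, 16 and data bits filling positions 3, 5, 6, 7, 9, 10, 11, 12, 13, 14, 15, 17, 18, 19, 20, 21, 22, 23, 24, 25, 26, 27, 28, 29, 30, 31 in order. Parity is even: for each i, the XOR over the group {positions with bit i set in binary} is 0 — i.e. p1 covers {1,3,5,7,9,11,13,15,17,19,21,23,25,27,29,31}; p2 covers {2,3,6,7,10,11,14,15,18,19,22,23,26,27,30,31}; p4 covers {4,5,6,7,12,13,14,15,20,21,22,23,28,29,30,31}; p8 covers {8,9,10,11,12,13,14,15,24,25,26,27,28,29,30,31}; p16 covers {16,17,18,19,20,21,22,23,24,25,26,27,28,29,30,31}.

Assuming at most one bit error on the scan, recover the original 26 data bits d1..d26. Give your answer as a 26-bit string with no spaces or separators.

00000001010101000010010110

s1 (pos 1,3,5,7,9,11,13,15,17,19,21,23,25,27,29,31): 0⊕0⊕0⊕0⊕0⊕0⊕0⊕0⊕1⊕1⊕0⊕0⊕0⊕1⊕1⊕0 = 0
s2 (pos 2,3,6,7,10,11,14,15,18,19,22,23,26,27,30,31): 0⊕0⊕0⊕0⊕0⊕0⊕1⊕0⊕0⊕1⊕0⊕0⊕0⊕1⊕1⊕0 = 0
s4 (pos 4,5,6,7,12,13,14,15,20,21,22,23,28,29,30,31): 1⊕0⊕0⊕0⊕1⊕0⊕1⊕0⊕0⊕0⊕0⊕0⊕0⊕1⊕1⊕0 = 1
s8 (pos 8,9,10,11,12,13,14,15,24,25,26,27,28,29,30,31): 0⊕0⊕0⊕0⊕1⊕0⊕1⊕0⊕1⊕0⊕0⊕1⊕0⊕1⊕1⊕0 = 0
s16 (pos 16,17,18,19,20,21,22,23,24,25,26,27,28,29,30,31): 0⊕1⊕0⊕1⊕0⊕0⊕0⊕0⊕1⊕0⊕0⊕1⊕0⊕1⊕1⊕0 = 0
Syndrome s16…s1 = 00100 → error at position 4.
Flip position 4: 0001000000010100101000010010110 → 0000000000010100101000010010110
Read data bits from positions 3,5,6,7,9,10,11,12,13,14,15,17,18,19,20,21,22,23,24,25,26,27,28,29,30,31: 00000001010101000010010110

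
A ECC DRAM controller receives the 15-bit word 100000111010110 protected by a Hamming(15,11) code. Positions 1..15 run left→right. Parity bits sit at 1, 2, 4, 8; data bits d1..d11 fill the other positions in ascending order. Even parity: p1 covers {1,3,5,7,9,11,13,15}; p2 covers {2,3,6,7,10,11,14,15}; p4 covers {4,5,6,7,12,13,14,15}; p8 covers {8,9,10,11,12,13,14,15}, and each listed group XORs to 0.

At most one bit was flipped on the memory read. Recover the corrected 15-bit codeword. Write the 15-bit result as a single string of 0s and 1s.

s1 (pos 1,3,5,7,9,11,13,15): 1⊕0⊕0⊕1⊕1⊕1⊕1⊕0 = 1
s2 (pos 2,3,6,7,10,11,14,15): 0⊕0⊕0⊕1⊕0⊕1⊕1⊕0 = 1
s4 (pos 4,5,6,7,12,13,14,15): 0⊕0⊕0⊕1⊕0⊕1⊕1⊕0 = 1
s8 (pos 8,9,10,11,12,13,14,15): 1⊕1⊕0⊕1⊕0⊕1⊕1⊕0 = 1
Syndrome s8…s1 = 1111 → error at position 15.
Flip position 15: 100000111010110 → 100000111010111

100000111010111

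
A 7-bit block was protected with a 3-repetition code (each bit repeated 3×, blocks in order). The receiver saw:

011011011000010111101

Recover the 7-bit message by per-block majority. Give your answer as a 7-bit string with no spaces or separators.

Block 1 (011): 2 ones → 1
Block 2 (011): 2 ones → 1
Block 3 (011): 2 ones → 1
Block 4 (000): 0 ones → 0
Block 5 (010): 1 one → 0
Block 6 (111): 3 ones → 1
Block 7 (101): 2 ones → 1

1110011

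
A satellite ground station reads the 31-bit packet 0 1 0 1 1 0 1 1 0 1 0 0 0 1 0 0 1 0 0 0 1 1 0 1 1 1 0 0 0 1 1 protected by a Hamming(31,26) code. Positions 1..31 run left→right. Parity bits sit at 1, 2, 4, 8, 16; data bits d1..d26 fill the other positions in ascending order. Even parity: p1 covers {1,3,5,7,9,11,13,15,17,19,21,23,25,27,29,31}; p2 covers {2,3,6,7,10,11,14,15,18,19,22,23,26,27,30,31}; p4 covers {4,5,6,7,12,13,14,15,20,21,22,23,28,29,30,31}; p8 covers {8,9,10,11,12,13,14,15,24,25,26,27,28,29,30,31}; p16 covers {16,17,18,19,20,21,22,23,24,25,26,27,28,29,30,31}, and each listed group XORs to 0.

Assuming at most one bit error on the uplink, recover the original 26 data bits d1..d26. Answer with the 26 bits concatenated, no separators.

s1 (pos 1,3,5,7,9,11,13,15,17,19,21,23,25,27,29,31): 0⊕0⊕1⊕1⊕0⊕0⊕0⊕0⊕1⊕0⊕1⊕0⊕1⊕0⊕0⊕1 = 0
s2 (pos 2,3,6,7,10,11,14,15,18,19,22,23,26,27,30,31): 1⊕0⊕0⊕1⊕1⊕0⊕1⊕0⊕0⊕0⊕1⊕0⊕1⊕0⊕1⊕1 = 0
s4 (pos 4,5,6,7,12,13,14,15,20,21,22,23,28,29,30,31): 1⊕1⊕0⊕1⊕0⊕0⊕1⊕0⊕0⊕1⊕1⊕0⊕0⊕0⊕1⊕1 = 0
s8 (pos 8,9,10,11,12,13,14,15,24,25,26,27,28,29,30,31): 1⊕0⊕1⊕0⊕0⊕0⊕1⊕0⊕1⊕1⊕1⊕0⊕0⊕0⊕1⊕1 = 0
s16 (pos 16,17,18,19,20,21,22,23,24,25,26,27,28,29,30,31): 0⊕1⊕0⊕0⊕0⊕1⊕1⊕0⊕1⊕1⊕1⊕0⊕0⊕0⊕1⊕1 = 0
Syndrome s16…s1 = 00000 → no error.
Read data bits from positions 3,5,6,7,9,10,11,12,13,14,15,17,18,19,20,21,22,23,24,25,26,27,28,29,30,31: 01010100010100011011100011

01010100010100011011100011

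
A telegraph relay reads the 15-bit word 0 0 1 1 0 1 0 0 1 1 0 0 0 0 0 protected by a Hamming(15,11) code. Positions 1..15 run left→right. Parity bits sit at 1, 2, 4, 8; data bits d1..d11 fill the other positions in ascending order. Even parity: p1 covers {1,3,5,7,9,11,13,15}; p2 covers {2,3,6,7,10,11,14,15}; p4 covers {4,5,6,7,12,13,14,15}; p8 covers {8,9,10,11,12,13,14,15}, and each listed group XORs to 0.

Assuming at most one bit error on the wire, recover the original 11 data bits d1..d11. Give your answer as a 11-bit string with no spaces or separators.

s1 (pos 1,3,5,7,9,11,13,15): 0⊕1⊕0⊕0⊕1⊕0⊕0⊕0 = 0
s2 (pos 2,3,6,7,10,11,14,15): 0⊕1⊕1⊕0⊕1⊕0⊕0⊕0 = 1
s4 (pos 4,5,6,7,12,13,14,15): 1⊕0⊕1⊕0⊕0⊕0⊕0⊕0 = 0
s8 (pos 8,9,10,11,12,13,14,15): 0⊕1⊕1⊕0⊕0⊕0⊕0⊕0 = 0
Syndrome s8…s1 = 0010 → error at position 2.
Flip position 2: 001101001100000 → 011101001100000
Read data bits from positions 3,5,6,7,9,10,11,12,13,14,15: 10101100000

10101100000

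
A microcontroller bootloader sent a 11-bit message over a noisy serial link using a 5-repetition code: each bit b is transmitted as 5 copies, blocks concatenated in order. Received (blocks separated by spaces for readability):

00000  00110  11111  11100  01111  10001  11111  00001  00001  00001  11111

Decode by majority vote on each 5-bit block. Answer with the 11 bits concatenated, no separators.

Block 1 (00000): 0 ones → 0
Block 2 (00110): 2 ones → 0
Block 3 (11111): 5 ones → 1
Block 4 (11100): 3 ones → 1
Block 5 (01111): 4 ones → 1
Block 6 (10001): 2 ones → 0
Block 7 (11111): 5 ones → 1
Block 8 (00001): 1 one → 0
Block 9 (00001): 1 one → 0
Block 10 (00001): 1 one → 0
Block 11 (11111): 5 ones → 1

00111010001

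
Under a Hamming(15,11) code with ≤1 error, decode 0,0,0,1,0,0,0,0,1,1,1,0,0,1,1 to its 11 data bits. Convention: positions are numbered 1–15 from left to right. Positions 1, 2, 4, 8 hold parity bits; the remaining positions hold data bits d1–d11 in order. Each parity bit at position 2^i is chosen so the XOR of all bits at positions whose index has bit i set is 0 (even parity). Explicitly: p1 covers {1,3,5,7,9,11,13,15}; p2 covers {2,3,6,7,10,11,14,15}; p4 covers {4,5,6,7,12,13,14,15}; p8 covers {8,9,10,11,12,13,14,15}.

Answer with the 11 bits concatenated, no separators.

s1 (pos 1,3,5,7,9,11,13,15): 0⊕0⊕0⊕0⊕1⊕1⊕0⊕1 = 1
s2 (pos 2,3,6,7,10,11,14,15): 0⊕0⊕0⊕0⊕1⊕1⊕1⊕1 = 0
s4 (pos 4,5,6,7,12,13,14,15): 1⊕0⊕0⊕0⊕0⊕0⊕1⊕1 = 1
s8 (pos 8,9,10,11,12,13,14,15): 0⊕1⊕1⊕1⊕0⊕0⊕1⊕1 = 1
Syndrome s8…s1 = 1101 → error at position 13.
Flip position 13: 000100001110011 → 000100001110111
Read data bits from positions 3,5,6,7,9,10,11,12,13,14,15: 00001110111

00001110111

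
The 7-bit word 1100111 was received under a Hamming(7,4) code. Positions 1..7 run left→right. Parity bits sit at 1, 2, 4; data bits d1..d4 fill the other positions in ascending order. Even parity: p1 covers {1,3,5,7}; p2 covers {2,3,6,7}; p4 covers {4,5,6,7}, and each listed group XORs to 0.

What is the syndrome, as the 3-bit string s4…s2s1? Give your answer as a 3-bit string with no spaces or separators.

s1 (pos 1,3,5,7): 1⊕0⊕1⊕1 = 1
s2 (pos 2,3,6,7): 1⊕0⊕1⊕1 = 1
s4 (pos 4,5,6,7): 0⊕1⊕1⊕1 = 1
Syndrome s4…s1 = 111 → error at position 7.

111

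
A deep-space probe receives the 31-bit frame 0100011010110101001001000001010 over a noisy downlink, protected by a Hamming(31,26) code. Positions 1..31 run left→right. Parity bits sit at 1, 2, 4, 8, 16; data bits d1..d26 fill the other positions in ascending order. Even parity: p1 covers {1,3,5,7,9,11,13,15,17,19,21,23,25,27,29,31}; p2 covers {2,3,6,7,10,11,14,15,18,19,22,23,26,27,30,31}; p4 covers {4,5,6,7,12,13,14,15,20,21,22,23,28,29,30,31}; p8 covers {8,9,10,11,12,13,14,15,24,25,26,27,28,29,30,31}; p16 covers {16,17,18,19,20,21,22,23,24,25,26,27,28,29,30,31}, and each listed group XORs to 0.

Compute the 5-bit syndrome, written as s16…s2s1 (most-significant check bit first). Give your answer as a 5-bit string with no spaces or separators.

s1 (pos 1,3,5,7,9,11,13,15,17,19,21,23,25,27,29,31): 0⊕0⊕0⊕1⊕1⊕1⊕0⊕0⊕0⊕1⊕0⊕0⊕0⊕0⊕0⊕0 = 0
s2 (pos 2,3,6,7,10,11,14,15,18,19,22,23,26,27,30,31): 1⊕0⊕1⊕1⊕0⊕1⊕1⊕0⊕0⊕1⊕1⊕0⊕0⊕0⊕1⊕0 = 0
s4 (pos 4,5,6,7,12,13,14,15,20,21,22,23,28,29,30,31): 0⊕0⊕1⊕1⊕1⊕0⊕1⊕0⊕0⊕0⊕1⊕0⊕1⊕0⊕1⊕0 = 1
s8 (pos 8,9,10,11,12,13,14,15,24,25,26,27,28,29,30,31): 0⊕1⊕0⊕1⊕1⊕0⊕1⊕0⊕0⊕0⊕0⊕0⊕1⊕0⊕1⊕0 = 0
s16 (pos 16,17,18,19,20,21,22,23,24,25,26,27,28,29,30,31): 1⊕0⊕0⊕1⊕0⊕0⊕1⊕0⊕0⊕0⊕0⊕0⊕1⊕0⊕1⊕0 = 1
Syndrome s16…s1 = 10100 → error at position 20.

10100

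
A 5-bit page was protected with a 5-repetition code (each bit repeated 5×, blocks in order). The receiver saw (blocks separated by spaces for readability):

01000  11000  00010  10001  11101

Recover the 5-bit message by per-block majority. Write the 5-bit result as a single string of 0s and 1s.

Block 1 (01000): 1 one → 0
Block 2 (11000): 2 ones → 0
Block 3 (00010): 1 one → 0
Block 4 (10001): 2 ones → 0
Block 5 (11101): 4 ones → 1

00001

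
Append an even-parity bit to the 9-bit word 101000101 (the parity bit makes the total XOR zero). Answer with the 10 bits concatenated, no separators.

XOR of the 9 data bits: 1⊕0⊕1⊕0⊕0⊕0⊕1⊕0⊕1 = 0
Parity bit = 0 (so all 10 bits XOR to 0).

1010001010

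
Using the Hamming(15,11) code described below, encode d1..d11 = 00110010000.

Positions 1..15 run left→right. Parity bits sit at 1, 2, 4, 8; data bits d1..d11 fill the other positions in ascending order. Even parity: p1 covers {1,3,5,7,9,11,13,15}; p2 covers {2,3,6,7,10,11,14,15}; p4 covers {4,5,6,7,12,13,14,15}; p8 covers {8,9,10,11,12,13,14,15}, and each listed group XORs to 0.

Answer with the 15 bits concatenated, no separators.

Place data at non-parity positions: p1 p2 0 p4 0 1 1 p8 0 0 1 0 0 0 0
p1 (pos 1,3,5,7,9,11,13,15): XOR of data positions = 0⊕0⊕1⊕0⊕1⊕0⊕0 = 0
p2 (pos 2,3,6,7,10,11,14,15): XOR of data positions = 0⊕1⊕1⊕0⊕1⊕0⊕0 = 1
p4 (pos 4,5,6,7,12,13,14,15): XOR of data positions = 0⊕1⊕1⊕0⊕0⊕0⊕0 = 0
p8 (pos 8,9,10,11,12,13,14,15): XOR of data positions = 0⊕0⊕1⊕0⊕0⊕0⊕0 = 1
Codeword: 010001110010000

010001110010000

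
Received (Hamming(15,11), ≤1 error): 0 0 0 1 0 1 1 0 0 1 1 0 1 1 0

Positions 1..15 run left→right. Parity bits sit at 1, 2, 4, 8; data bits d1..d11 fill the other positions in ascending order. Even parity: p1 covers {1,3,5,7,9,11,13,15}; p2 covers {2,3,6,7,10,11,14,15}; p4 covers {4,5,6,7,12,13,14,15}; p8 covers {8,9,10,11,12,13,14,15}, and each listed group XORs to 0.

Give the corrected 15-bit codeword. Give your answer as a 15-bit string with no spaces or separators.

000101000110110

s1 (pos 1,3,5,7,9,11,13,15): 0⊕0⊕0⊕1⊕0⊕1⊕1⊕0 = 1
s2 (pos 2,3,6,7,10,11,14,15): 0⊕0⊕1⊕1⊕1⊕1⊕1⊕0 = 1
s4 (pos 4,5,6,7,12,13,14,15): 1⊕0⊕1⊕1⊕0⊕1⊕1⊕0 = 1
s8 (pos 8,9,10,11,12,13,14,15): 0⊕0⊕1⊕1⊕0⊕1⊕1⊕0 = 0
Syndrome s8…s1 = 0111 → error at position 7.
Flip position 7: 000101100110110 → 000101000110110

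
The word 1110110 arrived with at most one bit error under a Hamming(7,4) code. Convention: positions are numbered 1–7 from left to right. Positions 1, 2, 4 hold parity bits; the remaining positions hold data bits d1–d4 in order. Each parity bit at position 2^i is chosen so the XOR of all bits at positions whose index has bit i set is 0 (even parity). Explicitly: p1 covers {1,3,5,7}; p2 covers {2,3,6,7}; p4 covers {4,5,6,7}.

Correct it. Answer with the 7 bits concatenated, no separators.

1100110

s1 (pos 1,3,5,7): 1⊕1⊕1⊕0 = 1
s2 (pos 2,3,6,7): 1⊕1⊕1⊕0 = 1
s4 (pos 4,5,6,7): 0⊕1⊕1⊕0 = 0
Syndrome s4…s1 = 011 → error at position 3.
Flip position 3: 1110110 → 1100110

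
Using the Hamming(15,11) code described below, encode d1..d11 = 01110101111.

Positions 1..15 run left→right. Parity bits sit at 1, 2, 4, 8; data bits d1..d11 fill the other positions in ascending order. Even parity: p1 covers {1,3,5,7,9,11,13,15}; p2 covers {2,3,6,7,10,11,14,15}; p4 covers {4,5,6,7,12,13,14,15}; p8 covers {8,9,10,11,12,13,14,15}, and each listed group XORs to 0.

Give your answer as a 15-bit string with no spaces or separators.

010111110101111

Place data at non-parity positions: p1 p2 0 p4 1 1 1 p8 0 1 0 1 1 1 1
p1 (pos 1,3,5,7,9,11,13,15): XOR of data positions = 0⊕1⊕1⊕0⊕0⊕1⊕1 = 0
p2 (pos 2,3,6,7,10,11,14,15): XOR of data positions = 0⊕1⊕1⊕1⊕0⊕1⊕1 = 1
p4 (pos 4,5,6,7,12,13,14,15): XOR of data positions = 1⊕1⊕1⊕1⊕1⊕1⊕1 = 1
p8 (pos 8,9,10,11,12,13,14,15): XOR of data positions = 0⊕1⊕0⊕1⊕1⊕1⊕1 = 1
Codeword: 010111110101111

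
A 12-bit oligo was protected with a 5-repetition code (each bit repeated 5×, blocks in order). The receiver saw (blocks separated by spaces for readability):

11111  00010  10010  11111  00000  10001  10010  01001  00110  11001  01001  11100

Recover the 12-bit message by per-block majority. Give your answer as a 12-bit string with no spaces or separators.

Block 1 (11111): 5 ones → 1
Block 2 (00010): 1 one → 0
Block 3 (10010): 2 ones → 0
Block 4 (11111): 5 ones → 1
Block 5 (00000): 0 ones → 0
Block 6 (10001): 2 ones → 0
Block 7 (10010): 2 ones → 0
Block 8 (01001): 2 ones → 0
Block 9 (00110): 2 ones → 0
Block 10 (11001): 3 ones → 1
Block 11 (01001): 2 ones → 0
Block 12 (11100): 3 ones → 1

100100000101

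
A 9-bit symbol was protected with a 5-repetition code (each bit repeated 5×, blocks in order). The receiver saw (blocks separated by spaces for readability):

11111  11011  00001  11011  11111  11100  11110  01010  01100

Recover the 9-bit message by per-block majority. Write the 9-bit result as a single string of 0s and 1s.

Block 1 (11111): 5 ones → 1
Block 2 (11011): 4 ones → 1
Block 3 (00001): 1 one → 0
Block 4 (11011): 4 ones → 1
Block 5 (11111): 5 ones → 1
Block 6 (11100): 3 ones → 1
Block 7 (11110): 4 ones → 1
Block 8 (01010): 2 ones → 0
Block 9 (01100): 2 ones → 0

110111100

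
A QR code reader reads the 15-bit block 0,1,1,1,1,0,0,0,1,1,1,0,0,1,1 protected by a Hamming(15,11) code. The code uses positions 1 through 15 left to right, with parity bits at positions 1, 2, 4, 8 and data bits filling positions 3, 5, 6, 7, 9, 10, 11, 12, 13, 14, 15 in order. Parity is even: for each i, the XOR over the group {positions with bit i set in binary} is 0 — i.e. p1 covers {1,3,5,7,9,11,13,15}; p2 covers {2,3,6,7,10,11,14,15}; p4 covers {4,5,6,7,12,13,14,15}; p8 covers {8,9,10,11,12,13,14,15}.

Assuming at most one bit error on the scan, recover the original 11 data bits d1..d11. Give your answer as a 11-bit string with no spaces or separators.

s1 (pos 1,3,5,7,9,11,13,15): 0⊕1⊕1⊕0⊕1⊕1⊕0⊕1 = 1
s2 (pos 2,3,6,7,10,11,14,15): 1⊕1⊕0⊕0⊕1⊕1⊕1⊕1 = 0
s4 (pos 4,5,6,7,12,13,14,15): 1⊕1⊕0⊕0⊕0⊕0⊕1⊕1 = 0
s8 (pos 8,9,10,11,12,13,14,15): 0⊕1⊕1⊕1⊕0⊕0⊕1⊕1 = 1
Syndrome s8…s1 = 1001 → error at position 9.
Flip position 9: 011110001110011 → 011110000110011
Read data bits from positions 3,5,6,7,9,10,11,12,13,14,15: 11000110011

11000110011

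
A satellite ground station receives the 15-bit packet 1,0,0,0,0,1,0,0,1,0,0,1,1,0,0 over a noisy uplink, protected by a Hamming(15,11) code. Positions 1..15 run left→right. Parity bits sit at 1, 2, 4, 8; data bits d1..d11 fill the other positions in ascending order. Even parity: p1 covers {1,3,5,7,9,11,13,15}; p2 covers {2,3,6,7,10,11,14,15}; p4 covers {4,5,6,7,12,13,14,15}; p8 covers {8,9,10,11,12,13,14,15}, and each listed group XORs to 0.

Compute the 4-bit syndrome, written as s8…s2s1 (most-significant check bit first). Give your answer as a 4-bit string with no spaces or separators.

s1 (pos 1,3,5,7,9,11,13,15): 1⊕0⊕0⊕0⊕1⊕0⊕1⊕0 = 1
s2 (pos 2,3,6,7,10,11,14,15): 0⊕0⊕1⊕0⊕0⊕0⊕0⊕0 = 1
s4 (pos 4,5,6,7,12,13,14,15): 0⊕0⊕1⊕0⊕1⊕1⊕0⊕0 = 1
s8 (pos 8,9,10,11,12,13,14,15): 0⊕1⊕0⊕0⊕1⊕1⊕0⊕0 = 1
Syndrome s8…s1 = 1111 → error at position 15.

1111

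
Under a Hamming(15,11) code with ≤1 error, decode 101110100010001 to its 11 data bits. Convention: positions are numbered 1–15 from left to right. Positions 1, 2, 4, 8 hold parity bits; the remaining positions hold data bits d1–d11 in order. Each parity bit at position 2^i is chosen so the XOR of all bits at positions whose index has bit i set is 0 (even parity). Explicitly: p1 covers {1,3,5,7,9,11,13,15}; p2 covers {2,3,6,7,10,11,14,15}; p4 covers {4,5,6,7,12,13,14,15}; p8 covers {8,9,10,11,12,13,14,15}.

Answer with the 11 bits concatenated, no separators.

11010010001

s1 (pos 1,3,5,7,9,11,13,15): 1⊕1⊕1⊕1⊕0⊕1⊕0⊕1 = 0
s2 (pos 2,3,6,7,10,11,14,15): 0⊕1⊕0⊕1⊕0⊕1⊕0⊕1 = 0
s4 (pos 4,5,6,7,12,13,14,15): 1⊕1⊕0⊕1⊕0⊕0⊕0⊕1 = 0
s8 (pos 8,9,10,11,12,13,14,15): 0⊕0⊕0⊕1⊕0⊕0⊕0⊕1 = 0
Syndrome s8…s1 = 0000 → no error.
Read data bits from positions 3,5,6,7,9,10,11,12,13,14,15: 11010010001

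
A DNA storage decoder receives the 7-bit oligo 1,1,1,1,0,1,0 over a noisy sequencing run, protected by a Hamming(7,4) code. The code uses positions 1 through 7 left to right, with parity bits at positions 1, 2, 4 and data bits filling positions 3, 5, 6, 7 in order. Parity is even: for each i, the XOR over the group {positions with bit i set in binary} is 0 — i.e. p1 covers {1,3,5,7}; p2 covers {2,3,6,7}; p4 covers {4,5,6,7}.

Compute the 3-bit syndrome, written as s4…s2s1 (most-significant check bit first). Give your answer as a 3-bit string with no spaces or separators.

010

s1 (pos 1,3,5,7): 1⊕1⊕0⊕0 = 0
s2 (pos 2,3,6,7): 1⊕1⊕1⊕0 = 1
s4 (pos 4,5,6,7): 1⊕0⊕1⊕0 = 0
Syndrome s4…s1 = 010 → error at position 2.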